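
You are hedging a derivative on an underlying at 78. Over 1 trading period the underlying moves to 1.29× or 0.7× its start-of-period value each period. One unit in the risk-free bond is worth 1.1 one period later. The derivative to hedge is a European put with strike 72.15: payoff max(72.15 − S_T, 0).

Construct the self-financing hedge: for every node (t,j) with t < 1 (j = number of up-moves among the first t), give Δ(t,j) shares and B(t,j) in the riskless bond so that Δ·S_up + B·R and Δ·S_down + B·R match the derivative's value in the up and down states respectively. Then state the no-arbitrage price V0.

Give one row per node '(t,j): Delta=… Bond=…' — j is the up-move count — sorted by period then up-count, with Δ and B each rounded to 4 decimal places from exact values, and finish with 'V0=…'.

(0,0): Delta=-0.3814 Bond=34.8837
V0=5.1379

Under the risk-neutral measure, an up-move has probability p* = (R−d)/(u−d) = 0.6780 and values discount at R = 1.1.
Payoff layer (t=1): V(1,0)=17.5500, V(1,1)=0.0000
Node (0,0) S=78.0000: V=(p*·0.0000+(1−p*)·17.5500)/1.1=5.1379; Δ=(0.0000−17.5500)/(100.6200−54.6000)=-0.3814; B=V−Δ·S=34.8837
The time-0 hedge costs 5.1379, which is the no-arbitrage price.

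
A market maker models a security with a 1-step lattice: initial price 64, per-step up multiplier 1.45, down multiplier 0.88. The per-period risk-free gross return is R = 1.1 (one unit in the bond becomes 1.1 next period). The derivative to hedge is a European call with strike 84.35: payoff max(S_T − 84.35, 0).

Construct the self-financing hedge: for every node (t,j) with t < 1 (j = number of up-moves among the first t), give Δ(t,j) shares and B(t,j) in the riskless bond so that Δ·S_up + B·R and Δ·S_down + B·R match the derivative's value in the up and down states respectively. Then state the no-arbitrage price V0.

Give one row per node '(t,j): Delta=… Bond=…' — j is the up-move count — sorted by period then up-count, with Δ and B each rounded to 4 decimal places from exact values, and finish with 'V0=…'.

The replicating-portfolio and risk-neutral prices coincide; use p* = (1.1−0.88)/(1.45−0.88) = 0.3860 for the latter.
At expiry t=1: V(1,0)=0.0000, V(1,1)=8.4500
(0,0): S=64.0000. Δ = (V_up−V_dn)/(S_up−S_dn) = (8.4500−0.0000)/(92.8000−56.3200) = 0.2316. V = [p*·8.4500 + (1−p*)·0.0000]/1.1 = 2.9649. B = V − Δ·S = -11.8596.
Self-financing check: at every node Δ·S+B equals the discounted successor values.

(0,0): Delta=0.2316 Bond=-11.8596
V0=2.9649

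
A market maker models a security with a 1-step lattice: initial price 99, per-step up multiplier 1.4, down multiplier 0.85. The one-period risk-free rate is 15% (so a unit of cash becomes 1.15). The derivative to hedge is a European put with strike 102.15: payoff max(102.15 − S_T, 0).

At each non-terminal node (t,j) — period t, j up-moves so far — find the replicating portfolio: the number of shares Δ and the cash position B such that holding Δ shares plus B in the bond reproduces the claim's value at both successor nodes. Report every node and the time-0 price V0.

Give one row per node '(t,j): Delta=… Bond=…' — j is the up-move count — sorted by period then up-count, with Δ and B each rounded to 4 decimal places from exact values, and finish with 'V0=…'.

(0,0): Delta=-0.3306 Bond=39.8419
V0=7.1146

Since d<R<u, set p* = (R−d)/(u−d) = 0.5455; price each node as the discounted p*-expectation of its children.
Payoff layer (t=1): V(1,0)=18.0000, V(1,1)=0.0000
Node (0,0) S=99.0000: V=(p*·0.0000+(1−p*)·18.0000)/1.15=7.1146; Δ=(0.0000−18.0000)/(138.6000−84.1500)=-0.3306; B=V−Δ·S=39.8419
Self-financing check: at every node Δ·S+B equals the discounted successor values.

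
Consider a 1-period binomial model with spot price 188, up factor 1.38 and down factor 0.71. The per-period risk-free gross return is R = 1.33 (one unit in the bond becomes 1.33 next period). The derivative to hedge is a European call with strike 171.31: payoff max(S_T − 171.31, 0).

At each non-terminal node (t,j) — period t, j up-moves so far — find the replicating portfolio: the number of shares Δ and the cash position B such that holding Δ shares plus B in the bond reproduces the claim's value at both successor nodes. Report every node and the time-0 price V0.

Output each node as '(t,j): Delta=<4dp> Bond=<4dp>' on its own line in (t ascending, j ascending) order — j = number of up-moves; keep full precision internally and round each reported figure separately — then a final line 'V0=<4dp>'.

No-arbitrage ⇒ martingale measure with p* = (R−d)/(u−d) = 0.9254.
Terminal payoffs: V(1,0)=0.0000, V(1,1)=88.1300
  t=0,j=0: stock 188.0000 → up 259.4400 (V=88.1300), down 133.4800 (V=0.0000). Price 61.3181; hedge Δ=0.6997, bond B=-70.2192.
The time-0 hedge costs 61.3181, which is the no-arbitrage price.

(0,0): Delta=0.6997 Bond=-70.2192
V0=61.3181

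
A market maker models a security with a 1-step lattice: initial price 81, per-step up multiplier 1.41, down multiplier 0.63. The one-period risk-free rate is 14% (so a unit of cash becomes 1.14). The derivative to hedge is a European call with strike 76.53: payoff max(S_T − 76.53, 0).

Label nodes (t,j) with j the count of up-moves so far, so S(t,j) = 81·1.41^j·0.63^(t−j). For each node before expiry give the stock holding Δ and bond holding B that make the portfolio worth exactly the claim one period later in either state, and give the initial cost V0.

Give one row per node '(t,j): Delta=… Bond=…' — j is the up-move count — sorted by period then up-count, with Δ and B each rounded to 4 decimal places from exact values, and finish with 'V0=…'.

Since d<R<u, set p* = (R−d)/(u−d) = 0.6538; price each node as the discounted p*-expectation of its children.
Terminal values V(1,·): V(1,0)=0.0000, V(1,1)=37.6800
(0,0): S=81.0000. Δ = (V_up−V_dn)/(S_up−S_dn) = (37.6800−0.0000)/(114.2100−51.0300) = 0.5964. V = [p*·37.6800 + (1−p*)·0.0000]/1.14 = 21.6113. B = V − Δ·S = -26.6964.
The time-0 hedge costs 21.6113, which is the no-arbitrage price.

(0,0): Delta=0.5964 Bond=-26.6964
V0=21.6113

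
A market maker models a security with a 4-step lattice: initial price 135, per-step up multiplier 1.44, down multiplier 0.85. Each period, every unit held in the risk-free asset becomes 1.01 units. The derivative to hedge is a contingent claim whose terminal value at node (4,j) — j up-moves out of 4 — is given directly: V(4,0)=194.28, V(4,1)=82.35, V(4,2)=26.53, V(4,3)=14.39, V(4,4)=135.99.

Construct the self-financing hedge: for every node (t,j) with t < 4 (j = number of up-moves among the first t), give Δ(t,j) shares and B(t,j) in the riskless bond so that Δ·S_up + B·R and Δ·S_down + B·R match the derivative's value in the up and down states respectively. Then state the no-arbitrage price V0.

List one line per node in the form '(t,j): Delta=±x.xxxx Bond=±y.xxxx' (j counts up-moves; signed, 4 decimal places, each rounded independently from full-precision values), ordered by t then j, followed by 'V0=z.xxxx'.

No-arbitrage ⇒ martingale measure with p* = (R−d)/(u−d) = 0.2712.
Payoff layer (t=4): V(4,0)=194.2800, V(4,1)=82.3500, V(4,2)=26.5300, V(4,3)=14.3900, V(4,4)=135.9900
Node (3,0) S=82.9069: V=(p*·82.3500+(1−p*)·194.2800)/1.01=162.3031; Δ=(82.3500−194.2800)/(119.3859−70.4708)=-2.2883; B=V−Δ·S=352.0149
Node (3,1) S=140.4540: V=(p*·26.5300+(1−p*)·82.3500)/1.01=66.5469; Δ=(26.5300−82.3500)/(202.2538−119.3859)=-0.6736; B=V−Δ·S=161.1571
Node (3,2) S=237.9456: V=(p*·14.3900+(1−p*)·26.5300)/1.01=23.0077; Δ=(14.3900−26.5300)/(342.6417−202.2538)=-0.0865; B=V−Δ·S=43.5840
Node (3,3) S=403.1078: V=(p*·135.9900+(1−p*)·14.3900)/1.01=46.8973; Δ=(135.9900−14.3900)/(580.4753−342.6417)=0.5113; B=V−Δ·S=-159.2044
Node (2,0) S=97.5375: V=(p*·66.5469+(1−p*)·162.3031)/1.01=134.9854; Δ=(66.5469−162.3031)/(140.4540−82.9069)=-1.6640; B=V−Δ·S=297.2840
Node (2,1) S=165.2400: V=(p*·23.0077+(1−p*)·66.5469)/1.01=54.1977; Δ=(23.0077−66.5469)/(237.9456−140.4540)=-0.4466; B=V−Δ·S=127.9929
Node (2,2) S=279.9360: V=(p*·46.8973+(1−p*)·23.0077)/1.01=29.1943; Δ=(46.8973−23.0077)/(403.1078−237.9456)=0.1446; B=V−Δ·S=-11.2965
Node (1,0) S=114.7500: V=(p*·54.1977+(1−p*)·134.9854)/1.01=111.9573; Δ=(54.1977−134.9854)/(165.2400−97.5375)=-1.1933; B=V−Δ·S=248.8857
Node (1,1) S=194.4000: V=(p*·29.1943+(1−p*)·54.1977)/1.01=46.9476; Δ=(29.1943−54.1977)/(279.9360−165.2400)=-0.2180; B=V−Δ·S=89.3263
Node (0,0) S=135.0000: V=(p*·46.9476+(1−p*)·111.9573)/1.01=93.3936; Δ=(46.9476−111.9573)/(194.4000−114.7500)=-0.8162; B=V−Δ·S=203.5796
Root portfolio cost Δ·135+B reproduces V0=93.3936.

(0,0): Delta=-0.8162 Bond=203.5796
(1,0): Delta=-1.1933 Bond=248.8857
(1,1): Delta=-0.2180 Bond=89.3263
(2,0): Delta=-1.6640 Bond=297.2840
(2,1): Delta=-0.4466 Bond=127.9929
(2,2): Delta=0.1446 Bond=-11.2965
(3,0): Delta=-2.2883 Bond=352.0149
(3,1): Delta=-0.6736 Bond=161.1571
(3,2): Delta=-0.0865 Bond=43.5840
(3,3): Delta=0.5113 Bond=-159.2044
V0=93.3936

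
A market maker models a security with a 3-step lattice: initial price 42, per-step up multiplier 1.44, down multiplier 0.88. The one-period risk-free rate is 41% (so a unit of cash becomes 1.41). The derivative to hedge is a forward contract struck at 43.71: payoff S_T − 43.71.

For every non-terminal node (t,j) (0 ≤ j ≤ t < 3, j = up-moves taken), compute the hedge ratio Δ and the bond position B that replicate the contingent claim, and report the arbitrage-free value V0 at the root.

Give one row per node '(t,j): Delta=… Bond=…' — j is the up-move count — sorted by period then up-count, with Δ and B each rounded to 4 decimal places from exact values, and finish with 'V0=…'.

The replicating-portfolio and risk-neutral prices coincide; use p* = (1.41−0.88)/(1.44−0.88) = 0.9464 for the latter.
Payoff layer (t=3): V(3,0)=-15.0882, V(3,1)=3.1257, V(3,2)=32.9303, V(3,3)=81.7013
(2,0): S=32.5248. Δ = (V_up−V_dn)/(S_up−S_dn) = (3.1257−-15.0882)/(46.8357−28.6218) = 1.0000. V = [p*·3.1257 + (1−p*)·-15.0882]/1.41 = 1.5248. B = V − Δ·S = -31.0000.
(2,1): S=53.2224. Δ = (V_up−V_dn)/(S_up−S_dn) = (32.9303−3.1257)/(76.6403−46.8357) = 1.0000. V = [p*·32.9303 + (1−p*)·3.1257]/1.41 = 22.2224. B = V − Δ·S = -31.0000.
(2,2): S=87.0912. Δ = (V_up−V_dn)/(S_up−S_dn) = (81.7013−32.9303)/(125.4113−76.6403) = 1.0000. V = [p*·81.7013 + (1−p*)·32.9303]/1.41 = 56.0912. B = V − Δ·S = -31.0000.
(1,0): S=36.9600. Δ = (V_up−V_dn)/(S_up−S_dn) = (22.2224−1.5248)/(53.2224−32.5248) = 1.0000. V = [p*·22.2224 + (1−p*)·1.5248]/1.41 = 14.9742. B = V − Δ·S = -21.9858.
(1,1): S=60.4800. Δ = (V_up−V_dn)/(S_up−S_dn) = (56.0912−22.2224)/(87.0912−53.2224) = 1.0000. V = [p*·56.0912 + (1−p*)·22.2224]/1.41 = 38.4942. B = V − Δ·S = -21.9858.
(0,0): S=42.0000. Δ = (V_up−V_dn)/(S_up−S_dn) = (38.4942−14.9742)/(60.4800−36.9600) = 1.0000. V = [p*·38.4942 + (1−p*)·14.9742]/1.41 = 26.4072. B = V − Δ·S = -15.5928.
Self-financing check: at every node Δ·S+B equals the discounted successor values.

(0,0): Delta=1.0000 Bond=-15.5928
(1,0): Delta=1.0000 Bond=-21.9858
(1,1): Delta=1.0000 Bond=-21.9858
(2,0): Delta=1.0000 Bond=-31.0000
(2,1): Delta=1.0000 Bond=-31.0000
(2,2): Delta=1.0000 Bond=-31.0000
V0=26.4072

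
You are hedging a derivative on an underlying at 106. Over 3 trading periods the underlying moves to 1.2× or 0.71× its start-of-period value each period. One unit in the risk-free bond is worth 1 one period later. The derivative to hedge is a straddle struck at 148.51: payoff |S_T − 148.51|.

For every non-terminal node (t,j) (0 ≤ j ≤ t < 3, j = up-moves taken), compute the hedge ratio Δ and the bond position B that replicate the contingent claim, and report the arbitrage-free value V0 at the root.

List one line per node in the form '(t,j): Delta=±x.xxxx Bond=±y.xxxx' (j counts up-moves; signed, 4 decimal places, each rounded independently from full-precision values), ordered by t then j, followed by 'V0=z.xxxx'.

Under the risk-neutral measure, an up-move has probability p* = (R−d)/(u−d) = 0.5918 and values discount at R = 1.
Payoff layer (t=3): V(3,0)=110.5714, V(3,1)=84.3885, V(3,2)=40.1356, V(3,3)=34.6580
(2,0): S=53.4346. Δ = (V_up−V_dn)/(S_up−S_dn) = (84.3885−110.5714)/(64.1215−37.9386) = -1.0000. V = [p*·84.3885 + (1−p*)·110.5714]/1 = 95.0754. B = V − Δ·S = 148.5100.
(2,1): S=90.3120. Δ = (V_up−V_dn)/(S_up−S_dn) = (40.1356−84.3885)/(108.3744−64.1215) = -1.0000. V = [p*·40.1356 + (1−p*)·84.3885]/1 = 58.1980. B = V − Δ·S = 148.5100.
(2,2): S=152.6400. Δ = (V_up−V_dn)/(S_up−S_dn) = (34.6580−40.1356)/(183.1680−108.3744) = -0.0732. V = [p*·34.6580 + (1−p*)·40.1356]/1 = 36.8938. B = V − Δ·S = 48.0725.
(1,0): S=75.2600. Δ = (V_up−V_dn)/(S_up−S_dn) = (58.1980−95.0754)/(90.3120−53.4346) = -1.0000. V = [p*·58.1980 + (1−p*)·95.0754]/1 = 73.2500. B = V − Δ·S = 148.5100.
(1,1): S=127.2000. Δ = (V_up−V_dn)/(S_up−S_dn) = (36.8938−58.1980)/(152.6400−90.3120) = -0.3418. V = [p*·36.8938 + (1−p*)·58.1980]/1 = 45.5894. B = V − Δ·S = 89.0674.
(0,0): S=106.0000. Δ = (V_up−V_dn)/(S_up−S_dn) = (45.5894−73.2500)/(127.2000−75.2600) = -0.5325. V = [p*·45.5894 + (1−p*)·73.2500]/1 = 56.8794. B = V − Δ·S = 113.3297.
Check: Δ(0,0)·S0 + B(0,0) = 56.8794 = V0.

(0,0): Delta=-0.5325 Bond=113.3297
(1,0): Delta=-1.0000 Bond=148.5100
(1,1): Delta=-0.3418 Bond=89.0674
(2,0): Delta=-1.0000 Bond=148.5100
(2,1): Delta=-1.0000 Bond=148.5100
(2,2): Delta=-0.0732 Bond=48.0725
V0=56.8794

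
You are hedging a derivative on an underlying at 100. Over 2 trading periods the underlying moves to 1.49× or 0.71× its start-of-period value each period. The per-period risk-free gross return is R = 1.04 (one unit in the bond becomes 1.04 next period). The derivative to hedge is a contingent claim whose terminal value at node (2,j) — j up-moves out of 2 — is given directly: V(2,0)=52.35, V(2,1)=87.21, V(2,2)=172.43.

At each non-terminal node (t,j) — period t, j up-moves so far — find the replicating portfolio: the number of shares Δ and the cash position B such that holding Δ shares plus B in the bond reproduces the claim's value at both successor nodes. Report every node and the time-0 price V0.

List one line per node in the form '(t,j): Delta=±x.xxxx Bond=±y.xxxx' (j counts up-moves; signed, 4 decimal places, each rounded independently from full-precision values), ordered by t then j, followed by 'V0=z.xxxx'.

Risk-neutral probability p* = (R−d)/(u−d) = (1.04−0.71)/(1.49−0.71) = 0.4231.
Terminal payoffs: V(2,0)=52.3500, V(2,1)=87.2100, V(2,2)=172.4300
Node (1,0) S=71.0000: V=(p*·87.2100+(1−p*)·52.3500)/1.04=64.5178; Δ=(87.2100−52.3500)/(105.7900−50.4100)=0.6295; B=V−Δ·S=19.8254
Node (1,1) S=149.0000: V=(p*·172.4300+(1−p*)·87.2100)/1.04=118.5237; Δ=(172.4300−87.2100)/(222.0100−105.7900)=0.7333; B=V−Δ·S=9.2673
Node (0,0) S=100.0000: V=(p*·118.5237+(1−p*)·64.5178)/1.04=84.0062; Δ=(118.5237−64.5178)/(149.0000−71.0000)=0.6924; B=V−Δ·S=14.7678
Root portfolio cost Δ·100+B reproduces V0=84.0062.

(0,0): Delta=0.6924 Bond=14.7678
(1,0): Delta=0.6295 Bond=19.8254
(1,1): Delta=0.7333 Bond=9.2673
V0=84.0062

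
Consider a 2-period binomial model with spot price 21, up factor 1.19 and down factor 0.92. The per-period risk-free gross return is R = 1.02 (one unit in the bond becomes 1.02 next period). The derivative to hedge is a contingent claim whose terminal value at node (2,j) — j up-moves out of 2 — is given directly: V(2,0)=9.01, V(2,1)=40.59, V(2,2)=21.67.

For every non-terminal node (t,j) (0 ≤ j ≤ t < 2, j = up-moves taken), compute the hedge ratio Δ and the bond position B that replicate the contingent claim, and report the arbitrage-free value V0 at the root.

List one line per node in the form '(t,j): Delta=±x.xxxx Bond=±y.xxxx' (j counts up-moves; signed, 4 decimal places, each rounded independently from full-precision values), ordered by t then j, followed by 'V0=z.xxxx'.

No-arbitrage ⇒ martingale measure with p* = (R−d)/(u−d) = 0.3704.
Terminal values V(2,·): V(2,0)=9.0100, V(2,1)=40.5900, V(2,2)=21.6700
Node (1,0) S=19.3200: V=(p*·40.5900+(1−p*)·9.0100)/1.02=20.3003; Δ=(40.5900−9.0100)/(22.9908−17.7744)=6.0540; B=V−Δ·S=-96.6627
Node (1,1) S=24.9900: V=(p*·21.6700+(1−p*)·40.5900)/1.02=32.9241; Δ=(21.6700−40.5900)/(29.7381−22.9908)=-2.8041; B=V−Δ·S=102.9982
Node (0,0) S=21.0000: V=(p*·32.9241+(1−p*)·20.3003)/1.02=24.4861; Δ=(32.9241−20.3003)/(24.9900−19.3200)=2.2264; B=V−Δ·S=-22.2688
Check: Δ(0,0)·S0 + B(0,0) = 24.4861 = V0.

(0,0): Delta=2.2264 Bond=-22.2688
(1,0): Delta=6.0540 Bond=-96.6627
(1,1): Delta=-2.8041 Bond=102.9982
V0=24.4861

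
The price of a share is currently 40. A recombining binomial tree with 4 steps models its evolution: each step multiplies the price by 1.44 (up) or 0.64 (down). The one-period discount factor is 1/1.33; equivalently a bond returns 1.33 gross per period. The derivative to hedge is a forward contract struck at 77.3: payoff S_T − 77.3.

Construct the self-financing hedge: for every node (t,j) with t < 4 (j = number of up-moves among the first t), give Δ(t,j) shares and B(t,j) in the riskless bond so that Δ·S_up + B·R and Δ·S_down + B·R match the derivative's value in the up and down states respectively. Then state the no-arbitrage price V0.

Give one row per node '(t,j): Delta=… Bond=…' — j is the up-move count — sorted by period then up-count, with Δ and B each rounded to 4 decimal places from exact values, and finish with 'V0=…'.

(0,0): Delta=1.0000 Bond=-24.7043
(1,0): Delta=1.0000 Bond=-32.8567
(1,1): Delta=1.0000 Bond=-32.8567
(2,0): Delta=1.0000 Bond=-43.6995
(2,1): Delta=1.0000 Bond=-43.6995
(2,2): Delta=1.0000 Bond=-43.6995
(3,0): Delta=1.0000 Bond=-58.1203
(3,1): Delta=1.0000 Bond=-58.1203
(3,2): Delta=1.0000 Bond=-58.1203
(3,3): Delta=1.0000 Bond=-58.1203
V0=15.2957

The replicating-portfolio and risk-neutral prices coincide; use p* = (1.33−0.64)/(1.44−0.64) = 0.8625 for the latter.
At expiry t=4: V(4,0)=-70.5891, V(4,1)=-62.2005, V(4,2)=-43.3261, V(4,3)=-0.8588, V(4,4)=94.6927
(3,0): S=10.4858. Δ = (V_up−V_dn)/(S_up−S_dn) = (-62.2005−-70.5891)/(15.0995−6.7109) = 1.0000. V = [p*·-62.2005 + (1−p*)·-70.5891]/1.33 = -47.6345. B = V − Δ·S = -58.1203.
(3,1): S=23.5930. Δ = (V_up−V_dn)/(S_up−S_dn) = (-43.3261−-62.2005)/(33.9739−15.0995) = 1.0000. V = [p*·-43.3261 + (1−p*)·-62.2005]/1.33 = -34.5273. B = V − Δ·S = -58.1203.
(3,2): S=53.0842. Δ = (V_up−V_dn)/(S_up−S_dn) = (-0.8588−-43.3261)/(76.4412−33.9739) = 1.0000. V = [p*·-0.8588 + (1−p*)·-43.3261]/1.33 = -5.0361. B = V − Δ·S = -58.1203.
(3,3): S=119.4394. Δ = (V_up−V_dn)/(S_up−S_dn) = (94.6927−-0.8588)/(171.9927−76.4412) = 1.0000. V = [p*·94.6927 + (1−p*)·-0.8588]/1.33 = 61.3191. B = V − Δ·S = -58.1203.
(2,0): S=16.3840. Δ = (V_up−V_dn)/(S_up−S_dn) = (-34.5273−-47.6345)/(23.5930−10.4858) = 1.0000. V = [p*·-34.5273 + (1−p*)·-47.6345]/1.33 = -27.3155. B = V − Δ·S = -43.6995.
(2,1): S=36.8640. Δ = (V_up−V_dn)/(S_up−S_dn) = (-5.0361−-34.5273)/(53.0842−23.5930) = 1.0000. V = [p*·-5.0361 + (1−p*)·-34.5273]/1.33 = -6.8355. B = V − Δ·S = -43.6995.
(2,2): S=82.9440. Δ = (V_up−V_dn)/(S_up−S_dn) = (61.3191−-5.0361)/(119.4394−53.0842) = 1.0000. V = [p*·61.3191 + (1−p*)·-5.0361]/1.33 = 39.2445. B = V − Δ·S = -43.6995.
(1,0): S=25.6000. Δ = (V_up−V_dn)/(S_up−S_dn) = (-6.8355−-27.3155)/(36.8640−16.3840) = 1.0000. V = [p*·-6.8355 + (1−p*)·-27.3155]/1.33 = -7.2567. B = V − Δ·S = -32.8567.
(1,1): S=57.6000. Δ = (V_up−V_dn)/(S_up−S_dn) = (39.2445−-6.8355)/(82.9440−36.8640) = 1.0000. V = [p*·39.2445 + (1−p*)·-6.8355]/1.33 = 24.7433. B = V − Δ·S = -32.8567.
(0,0): S=40.0000. Δ = (V_up−V_dn)/(S_up−S_dn) = (24.7433−-7.2567)/(57.6000−25.6000) = 1.0000. V = [p*·24.7433 + (1−p*)·-7.2567]/1.33 = 15.2957. B = V − Δ·S = -24.7043.
Check: Δ(0,0)·S0 + B(0,0) = 15.2957 = V0.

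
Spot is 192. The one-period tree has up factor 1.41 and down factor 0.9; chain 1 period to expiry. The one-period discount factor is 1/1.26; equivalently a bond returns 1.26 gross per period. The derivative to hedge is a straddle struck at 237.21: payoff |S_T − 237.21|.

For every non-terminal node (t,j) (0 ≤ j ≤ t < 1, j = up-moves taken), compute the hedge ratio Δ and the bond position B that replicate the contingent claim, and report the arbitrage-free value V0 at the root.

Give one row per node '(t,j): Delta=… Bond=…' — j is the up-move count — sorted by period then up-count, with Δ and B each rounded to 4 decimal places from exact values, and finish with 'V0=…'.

The replicating-portfolio and risk-neutral prices coincide; use p* = (1.26−0.9)/(1.41−0.9) = 0.7059 for the latter.
At expiry t=1: V(1,0)=64.4100, V(1,1)=33.5100
  t=0,j=0: stock 192.0000 → up 270.7200 (V=33.5100), down 172.8000 (V=64.4100). Price 33.8081; hedge Δ=-0.3156, bond B=94.3964.
Self-financing check: at every node Δ·S+B equals the discounted successor values.

(0,0): Delta=-0.3156 Bond=94.3964
V0=33.8081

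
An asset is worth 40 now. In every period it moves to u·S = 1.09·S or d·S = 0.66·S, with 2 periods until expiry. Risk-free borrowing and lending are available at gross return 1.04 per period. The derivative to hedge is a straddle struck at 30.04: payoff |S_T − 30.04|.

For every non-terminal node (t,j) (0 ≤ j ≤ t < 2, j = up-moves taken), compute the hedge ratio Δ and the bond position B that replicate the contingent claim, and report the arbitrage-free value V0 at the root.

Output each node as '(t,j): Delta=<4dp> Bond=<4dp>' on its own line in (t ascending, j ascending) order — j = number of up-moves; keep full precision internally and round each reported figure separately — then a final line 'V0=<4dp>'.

(0,0): Delta=0.7275 Bond=-16.0789
(1,0): Delta=-1.0000 Bond=28.8846
(1,1): Delta=0.8652 Bond=-22.7229
V0=13.0221

Risk-neutral probability p* = (R−d)/(u−d) = (1.04−0.66)/(1.09−0.66) = 0.8837.
Terminal payoffs: V(2,0)=12.6160, V(2,1)=1.2640, V(2,2)=17.4840
  t=1,j=0: stock 26.4000 → up 28.7760 (V=1.2640), down 17.4240 (V=12.6160). Price 2.4846; hedge Δ=-1.0000, bond B=28.8846.
  t=1,j=1: stock 43.6000 → up 47.5240 (V=17.4840), down 28.7760 (V=1.2640). Price 14.9980; hedge Δ=0.8652, bond B=-22.7229.
  t=0,j=0: stock 40.0000 → up 43.6000 (V=14.9980), down 26.4000 (V=2.4846). Price 13.0221; hedge Δ=0.7275, bond B=-16.0789.
Self-financing check: at every node Δ·S+B equals the discounted successor values.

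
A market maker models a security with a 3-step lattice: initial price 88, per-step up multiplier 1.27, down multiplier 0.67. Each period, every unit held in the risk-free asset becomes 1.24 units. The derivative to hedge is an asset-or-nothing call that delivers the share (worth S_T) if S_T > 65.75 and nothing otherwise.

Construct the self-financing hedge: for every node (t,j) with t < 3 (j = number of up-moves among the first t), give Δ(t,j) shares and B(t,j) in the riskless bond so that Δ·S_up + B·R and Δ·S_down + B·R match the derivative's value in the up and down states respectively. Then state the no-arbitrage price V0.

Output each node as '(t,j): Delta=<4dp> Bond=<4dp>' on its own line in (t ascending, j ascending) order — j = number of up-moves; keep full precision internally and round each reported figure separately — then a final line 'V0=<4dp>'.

Under the risk-neutral measure, an up-move has probability p* = (R−d)/(u−d) = 0.9500 and values discount at R = 1.24.
Payoff layer (t=3): V(3,0)=0.0000, V(3,1)=0.0000, V(3,2)=95.0966, V(3,3)=180.2577
(2,0): S=39.5032. Δ = (V_up−V_dn)/(S_up−S_dn) = (0.0000−0.0000)/(50.1691−26.4671) = 0.0000. V = [p*·0.0000 + (1−p*)·0.0000]/1.24 = 0.0000. B = V − Δ·S = 0.0000.
(2,1): S=74.8792. Δ = (V_up−V_dn)/(S_up−S_dn) = (95.0966−0.0000)/(95.0966−50.1691) = 2.1167. V = [p*·95.0966 + (1−p*)·0.0000]/1.24 = 72.8563. B = V − Δ·S = -85.6381.
(2,2): S=141.9352. Δ = (V_up−V_dn)/(S_up−S_dn) = (180.2577−95.0966)/(180.2577−95.0966) = 1.0000. V = [p*·180.2577 + (1−p*)·95.0966]/1.24 = 141.9352. B = V − Δ·S = 0.0000.
(1,0): S=58.9600. Δ = (V_up−V_dn)/(S_up−S_dn) = (72.8563−0.0000)/(74.8792−39.5032) = 2.0595. V = [p*·72.8563 + (1−p*)·0.0000]/1.24 = 55.8173. B = V − Δ·S = -65.6098.
(1,1): S=111.7600. Δ = (V_up−V_dn)/(S_up−S_dn) = (141.9352−72.8563)/(141.9352−74.8792) = 1.0302. V = [p*·141.9352 + (1−p*)·72.8563]/1.24 = 111.6784. B = V − Δ·S = -3.4531.
(0,0): S=88.0000. Δ = (V_up−V_dn)/(S_up−S_dn) = (111.6784−55.8173)/(111.7600−58.9600) = 1.0580. V = [p*·111.6784 + (1−p*)·55.8173]/1.24 = 87.8108. B = V − Δ·S = -5.2911.
Check: Δ(0,0)·S0 + B(0,0) = 87.8108 = V0.

(0,0): Delta=1.0580 Bond=-5.2911
(1,0): Delta=2.0595 Bond=-65.6098
(1,1): Delta=1.0302 Bond=-3.4531
(2,0): Delta=0.0000 Bond=0.0000
(2,1): Delta=2.1167 Bond=-85.6381
(2,2): Delta=1.0000 Bond=0.0000
V0=87.8108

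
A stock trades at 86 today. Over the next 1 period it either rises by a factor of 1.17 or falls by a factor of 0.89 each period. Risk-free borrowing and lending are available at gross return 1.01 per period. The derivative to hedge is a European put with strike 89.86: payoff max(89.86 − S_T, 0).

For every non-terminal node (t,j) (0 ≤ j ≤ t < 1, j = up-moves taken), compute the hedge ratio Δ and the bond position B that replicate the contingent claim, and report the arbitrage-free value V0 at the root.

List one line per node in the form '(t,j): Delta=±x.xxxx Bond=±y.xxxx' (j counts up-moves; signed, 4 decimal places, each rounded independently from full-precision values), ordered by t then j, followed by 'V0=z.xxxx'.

Under the risk-neutral measure, an up-move has probability p* = (R−d)/(u−d) = 0.4286 and values discount at R = 1.01.
Terminal values V(1,·): V(1,0)=13.3200, V(1,1)=0.0000
Node (0,0) S=86.0000: V=(p*·0.0000+(1−p*)·13.3200)/1.01=7.5361; Δ=(0.0000−13.3200)/(100.6200−76.5400)=-0.5532; B=V−Δ·S=55.1075
Check: Δ(0,0)·S0 + B(0,0) = 7.5361 = V0.

(0,0): Delta=-0.5532 Bond=55.1075
V0=7.5361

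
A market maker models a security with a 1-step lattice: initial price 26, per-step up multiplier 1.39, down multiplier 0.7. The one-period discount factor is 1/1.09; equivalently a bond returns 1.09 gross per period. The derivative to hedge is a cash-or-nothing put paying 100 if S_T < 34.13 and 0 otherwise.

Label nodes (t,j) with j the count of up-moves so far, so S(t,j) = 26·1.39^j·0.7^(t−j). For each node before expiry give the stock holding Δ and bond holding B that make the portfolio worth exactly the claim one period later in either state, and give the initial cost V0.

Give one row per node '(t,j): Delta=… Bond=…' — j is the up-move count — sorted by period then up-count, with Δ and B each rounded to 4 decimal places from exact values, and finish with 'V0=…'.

(0,0): Delta=-5.5741 Bond=184.8158
V0=39.8883

Under the risk-neutral measure, an up-move has probability p* = (R−d)/(u−d) = 0.5652 and values discount at R = 1.09.
Payoff layer (t=1): V(1,0)=100.0000, V(1,1)=0.0000
(0,0): S=26.0000. Δ = (V_up−V_dn)/(S_up−S_dn) = (0.0000−100.0000)/(36.1400−18.2000) = -5.5741. V = [p*·0.0000 + (1−p*)·100.0000]/1.09 = 39.8883. B = V − Δ·S = 184.8158.
Root portfolio cost Δ·26+B reproduces V0=39.8883.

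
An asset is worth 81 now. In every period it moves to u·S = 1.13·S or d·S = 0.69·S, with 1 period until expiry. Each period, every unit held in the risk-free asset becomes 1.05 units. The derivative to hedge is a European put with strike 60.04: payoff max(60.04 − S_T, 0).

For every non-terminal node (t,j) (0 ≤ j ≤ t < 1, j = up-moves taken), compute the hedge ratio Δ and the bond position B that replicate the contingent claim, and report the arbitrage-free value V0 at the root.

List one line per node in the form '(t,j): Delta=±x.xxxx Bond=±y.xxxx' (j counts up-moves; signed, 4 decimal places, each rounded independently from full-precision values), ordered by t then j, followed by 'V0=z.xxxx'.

(0,0): Delta=-0.1164 Bond=10.1504
V0=0.7186

Under the risk-neutral measure, an up-move has probability p* = (R−d)/(u−d) = 0.8182 and values discount at R = 1.05.
Payoff layer (t=1): V(1,0)=4.1500, V(1,1)=0.0000
(0,0): S=81.0000. Δ = (V_up−V_dn)/(S_up−S_dn) = (0.0000−4.1500)/(91.5300−55.8900) = -0.1164. V = [p*·0.0000 + (1−p*)·4.1500]/1.05 = 0.7186. B = V − Δ·S = 10.1504.
Check: Δ(0,0)·S0 + B(0,0) = 0.7186 = V0.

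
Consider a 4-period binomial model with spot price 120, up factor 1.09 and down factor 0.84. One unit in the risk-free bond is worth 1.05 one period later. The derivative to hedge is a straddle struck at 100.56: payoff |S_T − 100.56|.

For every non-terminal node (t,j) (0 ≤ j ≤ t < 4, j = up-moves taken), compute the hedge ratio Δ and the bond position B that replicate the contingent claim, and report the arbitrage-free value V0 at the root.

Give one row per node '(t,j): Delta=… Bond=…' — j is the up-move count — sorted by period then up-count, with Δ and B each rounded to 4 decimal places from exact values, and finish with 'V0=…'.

(0,0): Delta=0.9102 Bond=-71.3928
(1,0): Delta=0.5215 Bond=-35.7805
(1,1): Delta=0.9673 Bond=-82.4257
(2,0): Delta=-0.9971 Bond=91.0122
(2,1): Delta=0.7444 Bond=-62.0612
(2,2): Delta=1.0000 Bond=-91.2109
(3,0): Delta=-1.0000 Bond=95.7714
(3,1): Delta=-0.9966 Bond=95.5231
(3,2): Delta=1.0000 Bond=-95.7714
(3,3): Delta=1.0000 Bond=-95.7714
V0=37.8347

Risk-neutral probability p* = (R−d)/(u−d) = (1.05−0.84)/(1.09−0.84) = 0.8400.
Terminal values V(4,·): V(4,0)=40.8154, V(4,1)=23.0343, V(4,2)=0.0388, V(4,3)=29.9789, V(4,4)=68.8298
Node (3,0) S=71.1245: V=(p*·23.0343+(1−p*)·40.8154)/1.05=24.6469; Δ=(23.0343−40.8154)/(77.5257−59.7446)=-1.0000; B=V−Δ·S=95.7714
Node (3,1) S=92.2925: V=(p*·0.0388+(1−p*)·23.0343)/1.05=3.5410; Δ=(0.0388−23.0343)/(100.5988−77.5257)=-0.9966; B=V−Δ·S=95.5231
Node (3,2) S=119.7605: V=(p*·29.9789+(1−p*)·0.0388)/1.05=23.9891; Δ=(29.9789−0.0388)/(130.5389−100.5988)=1.0000; B=V−Δ·S=-95.7714
Node (3,3) S=155.4035: V=(p*·68.8298+(1−p*)·29.9789)/1.05=59.6321; Δ=(68.8298−29.9789)/(169.3898−130.5389)=1.0000; B=V−Δ·S=-95.7714
Node (2,0) S=84.6720: V=(p*·3.5410+(1−p*)·24.6469)/1.05=6.5886; Δ=(3.5410−24.6469)/(92.2925−71.1245)=-0.9971; B=V−Δ·S=91.0122
Node (2,1) S=109.8720: V=(p*·23.9891+(1−p*)·3.5410)/1.05=19.7308; Δ=(23.9891−3.5410)/(119.7605−92.2925)=0.7444; B=V−Δ·S=-62.0612
Node (2,2) S=142.5720: V=(p*·59.6321+(1−p*)·23.9891)/1.05=51.3611; Δ=(59.6321−23.9891)/(155.4035−119.7605)=1.0000; B=V−Δ·S=-91.2109
Node (1,0) S=100.8000: V=(p*·19.7308+(1−p*)·6.5886)/1.05=16.7886; Δ=(19.7308−6.5886)/(109.8720−84.6720)=0.5215; B=V−Δ·S=-35.7805
Node (1,1) S=130.8000: V=(p*·51.3611+(1−p*)·19.7308)/1.05=44.0955; Δ=(51.3611−19.7308)/(142.5720−109.8720)=0.9673; B=V−Δ·S=-82.4257
Node (0,0) S=120.0000: V=(p*·44.0955+(1−p*)·16.7886)/1.05=37.8347; Δ=(44.0955−16.7886)/(130.8000−100.8000)=0.9102; B=V−Δ·S=-71.3928
Check: Δ(0,0)·S0 + B(0,0) = 37.8347 = V0.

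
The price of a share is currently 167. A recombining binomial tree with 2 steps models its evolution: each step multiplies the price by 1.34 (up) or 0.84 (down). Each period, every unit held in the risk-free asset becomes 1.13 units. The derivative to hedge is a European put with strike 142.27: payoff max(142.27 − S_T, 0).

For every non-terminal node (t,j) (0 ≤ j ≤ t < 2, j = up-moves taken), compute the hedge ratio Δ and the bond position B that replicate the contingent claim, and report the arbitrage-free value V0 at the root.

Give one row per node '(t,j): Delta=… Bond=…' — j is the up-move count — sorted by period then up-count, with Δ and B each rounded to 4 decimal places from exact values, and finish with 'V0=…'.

Risk-neutral probability p* = (R−d)/(u−d) = (1.13−0.84)/(1.34−0.84) = 0.5800.
At expiry t=2: V(2,0)=24.4348, V(2,1)=0.0000, V(2,2)=0.0000
Node (1,0) S=140.2800: V=(p*·0.0000+(1−p*)·24.4348)/1.13=9.0820; Δ=(0.0000−24.4348)/(187.9752−117.8352)=-0.3484; B=V−Δ·S=57.9516
Node (1,1) S=223.7800: V=(p*·0.0000+(1−p*)·0.0000)/1.13=0.0000; Δ=(0.0000−0.0000)/(299.8652−187.9752)=0.0000; B=V−Δ·S=0.0000
Node (0,0) S=167.0000: V=(p*·0.0000+(1−p*)·9.0820)/1.13=3.3756; Δ=(0.0000−9.0820)/(223.7800−140.2800)=-0.1088; B=V−Δ·S=21.5395
Root portfolio cost Δ·167+B reproduces V0=3.3756.

(0,0): Delta=-0.1088 Bond=21.5395
(1,0): Delta=-0.3484 Bond=57.9516
(1,1): Delta=0.0000 Bond=0.0000
V0=3.3756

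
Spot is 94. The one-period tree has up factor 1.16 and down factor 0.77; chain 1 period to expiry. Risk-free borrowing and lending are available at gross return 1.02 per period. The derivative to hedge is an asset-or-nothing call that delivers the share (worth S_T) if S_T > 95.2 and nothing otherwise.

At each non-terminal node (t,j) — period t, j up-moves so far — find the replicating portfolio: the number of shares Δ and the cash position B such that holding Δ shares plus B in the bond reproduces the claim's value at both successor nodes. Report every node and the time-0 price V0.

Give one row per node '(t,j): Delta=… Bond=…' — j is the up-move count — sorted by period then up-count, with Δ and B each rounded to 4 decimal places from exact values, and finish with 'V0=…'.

(0,0): Delta=2.9744 Bond=-211.0628
V0=68.5269

Under the risk-neutral measure, an up-move has probability p* = (R−d)/(u−d) = 0.6410 and values discount at R = 1.02.
Payoff layer (t=1): V(1,0)=0.0000, V(1,1)=109.0400
(0,0): S=94.0000. Δ = (V_up−V_dn)/(S_up−S_dn) = (109.0400−0.0000)/(109.0400−72.3800) = 2.9744. V = [p*·109.0400 + (1−p*)·0.0000]/1.02 = 68.5269. B = V − Δ·S = -211.0628.
Check: Δ(0,0)·S0 + B(0,0) = 68.5269 = V0.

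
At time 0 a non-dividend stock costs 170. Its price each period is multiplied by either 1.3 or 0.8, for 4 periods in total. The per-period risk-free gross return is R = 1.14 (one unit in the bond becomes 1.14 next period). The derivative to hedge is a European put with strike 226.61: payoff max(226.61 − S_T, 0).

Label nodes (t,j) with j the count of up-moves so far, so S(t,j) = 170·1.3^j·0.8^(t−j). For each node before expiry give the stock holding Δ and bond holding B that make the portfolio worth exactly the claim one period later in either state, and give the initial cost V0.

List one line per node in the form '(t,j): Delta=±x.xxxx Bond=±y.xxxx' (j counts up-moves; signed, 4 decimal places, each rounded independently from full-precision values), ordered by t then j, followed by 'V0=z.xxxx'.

(0,0): Delta=-0.2793 Bond=61.6294
(1,0): Delta=-0.6223 Bond=116.9097
(1,1): Delta=-0.1799 Bond=48.3035
(2,0): Delta=-1.0000 Bond=174.3690
(2,1): Delta=-0.5129 Bond=113.9397
(2,2): Delta=-0.0835 Bond=27.3607
(3,0): Delta=-1.0000 Bond=198.7807
(3,1): Delta=-1.0000 Bond=198.7807
(3,2): Delta=-0.3719 Bond=97.4726
(3,3): Delta=0.0000 Bond=0.0000
V0=14.1509

Risk-neutral probability p* = (R−d)/(u−d) = (1.14−0.8)/(1.3−0.8) = 0.6800.
Terminal values V(4,·): V(4,0)=156.9780, V(4,1)=113.4580, V(4,2)=42.7380, V(4,3)=0.0000, V(4,4)=0.0000
Node (3,0) S=87.0400: V=(p*·113.4580+(1−p*)·156.9780)/1.14=111.7407; Δ=(113.4580−156.9780)/(113.1520−69.6320)=-1.0000; B=V−Δ·S=198.7807
Node (3,1) S=141.4400: V=(p*·42.7380+(1−p*)·113.4580)/1.14=57.3407; Δ=(42.7380−113.4580)/(183.8720−113.1520)=-1.0000; B=V−Δ·S=198.7807
Node (3,2) S=229.8400: V=(p*·0.0000+(1−p*)·42.7380)/1.14=11.9966; Δ=(0.0000−42.7380)/(298.7920−183.8720)=-0.3719; B=V−Δ·S=97.4726
Node (3,3) S=373.4900: V=(p*·0.0000+(1−p*)·0.0000)/1.14=0.0000; Δ=(0.0000−0.0000)/(485.5370−298.7920)=0.0000; B=V−Δ·S=0.0000
Node (2,0) S=108.8000: V=(p*·57.3407+(1−p*)·111.7407)/1.14=65.5690; Δ=(57.3407−111.7407)/(141.4400−87.0400)=-1.0000; B=V−Δ·S=174.3690
Node (2,1) S=176.8000: V=(p*·11.9966+(1−p*)·57.3407)/1.14=23.2515; Δ=(11.9966−57.3407)/(229.8400−141.4400)=-0.5129; B=V−Δ·S=113.9397
Node (2,2) S=287.3000: V=(p*·0.0000+(1−p*)·11.9966)/1.14=3.3675; Δ=(0.0000−11.9966)/(373.4900−229.8400)=-0.0835; B=V−Δ·S=27.3607
Node (1,0) S=136.0000: V=(p*·23.2515+(1−p*)·65.5690)/1.14=32.2747; Δ=(23.2515−65.5690)/(176.8000−108.8000)=-0.6223; B=V−Δ·S=116.9097
Node (1,1) S=221.0000: V=(p*·3.3675+(1−p*)·23.2515)/1.14=8.5354; Δ=(3.3675−23.2515)/(287.3000−176.8000)=-0.1799; B=V−Δ·S=48.3035
Node (0,0) S=170.0000: V=(p*·8.5354+(1−p*)·32.2747)/1.14=14.1509; Δ=(8.5354−32.2747)/(221.0000−136.0000)=-0.2793; B=V−Δ·S=61.6294
Check: Δ(0,0)·S0 + B(0,0) = 14.1509 = V0.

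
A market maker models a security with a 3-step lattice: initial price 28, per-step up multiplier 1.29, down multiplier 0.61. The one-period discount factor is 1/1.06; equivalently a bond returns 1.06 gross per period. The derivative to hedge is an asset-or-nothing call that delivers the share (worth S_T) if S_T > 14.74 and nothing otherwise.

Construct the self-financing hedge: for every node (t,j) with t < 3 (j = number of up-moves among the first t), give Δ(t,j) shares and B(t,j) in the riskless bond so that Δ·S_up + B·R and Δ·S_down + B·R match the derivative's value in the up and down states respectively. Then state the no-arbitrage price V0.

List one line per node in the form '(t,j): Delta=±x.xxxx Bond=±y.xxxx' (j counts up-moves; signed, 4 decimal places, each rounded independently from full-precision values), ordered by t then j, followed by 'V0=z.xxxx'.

(0,0): Delta=1.2434 Bond=-9.5835
(1,0): Delta=1.5278 Bond=-15.0169
(1,1): Delta=1.1746 Bond=-7.6753
(2,0): Delta=0.0000 Bond=0.0000
(2,1): Delta=1.8971 Bond=-24.0537
(2,2): Delta=1.0000 Bond=0.0000
V0=25.2305

Since d<R<u, set p* = (R−d)/(u−d) = 0.6618; price each node as the discounted p*-expectation of its children.
Payoff layer (t=3): V(3,0)=0.0000, V(3,1)=0.0000, V(3,2)=28.4228, V(3,3)=60.1073
  t=2,j=0: stock 10.4188 → up 13.4403 (V=0.0000), down 6.3555 (V=0.0000). Price 0.0000; hedge Δ=0.0000, bond B=0.0000.
  t=2,j=1: stock 22.0332 → up 28.4228 (V=28.4228), down 13.4403 (V=0.0000). Price 17.7446; hedge Δ=1.8971, bond B=-24.0537.
  t=2,j=2: stock 46.5948 → up 60.1073 (V=60.1073), down 28.4228 (V=28.4228). Price 46.5948; hedge Δ=1.0000, bond B=0.0000.
  t=1,j=0: stock 17.0800 → up 22.0332 (V=17.7446), down 10.4188 (V=0.0000). Price 11.0780; hedge Δ=1.5278, bond B=-15.0169.
  t=1,j=1: stock 36.1200 → up 46.5948 (V=46.5948), down 22.0332 (V=17.7446). Price 34.7515; hedge Δ=1.1746, bond B=-7.6753.
  t=0,j=0: stock 28.0000 → up 36.1200 (V=34.7515), down 17.0800 (V=11.0780). Price 25.2305; hedge Δ=1.2434, bond B=-9.5835.
Self-financing check: at every node Δ·S+B equals the discounted successor values.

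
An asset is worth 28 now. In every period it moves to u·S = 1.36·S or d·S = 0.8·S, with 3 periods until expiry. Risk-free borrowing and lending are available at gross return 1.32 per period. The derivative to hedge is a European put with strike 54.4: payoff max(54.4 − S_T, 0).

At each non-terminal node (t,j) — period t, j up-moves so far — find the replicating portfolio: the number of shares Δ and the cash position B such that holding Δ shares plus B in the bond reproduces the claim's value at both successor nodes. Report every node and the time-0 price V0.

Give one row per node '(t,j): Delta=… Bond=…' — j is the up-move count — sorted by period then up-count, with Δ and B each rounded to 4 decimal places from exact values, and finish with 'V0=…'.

Since d<R<u, set p* = (R−d)/(u−d) = 0.9286; price each node as the discounted p*-expectation of its children.
Payoff layer (t=3): V(3,0)=40.0640, V(3,1)=30.0288, V(3,2)=12.9690, V(3,3)=0.0000
  t=2,j=0: stock 17.9200 → up 24.3712 (V=30.0288), down 14.3360 (V=40.0640). Price 23.2921; hedge Δ=-1.0000, bond B=41.2121.
  t=2,j=1: stock 30.4640 → up 41.4310 (V=12.9690), down 24.3712 (V=30.0288). Price 10.7481; hedge Δ=-1.0000, bond B=41.2121.
  t=2,j=2: stock 51.7888 → up 70.4328 (V=0.0000), down 41.4310 (V=12.9690). Price 0.7018; hedge Δ=-0.4472, bond B=23.8606.
  t=1,j=0: stock 22.4000 → up 30.4640 (V=10.7481), down 17.9200 (V=23.2921). Price 8.8213; hedge Δ=-1.0000, bond B=31.2213.
  t=1,j=1: stock 38.0800 → up 51.7888 (V=0.7018), down 30.4640 (V=10.7481). Price 1.0753; hedge Δ=-0.4711, bond B=19.0152.
  t=0,j=0: stock 28.0000 → up 38.0800 (V=1.0753), down 22.4000 (V=8.8213). Price 1.2338; hedge Δ=-0.4940, bond B=15.0659.
Root portfolio cost Δ·28+B reproduces V0=1.2338.

(0,0): Delta=-0.4940 Bond=15.0659
(1,0): Delta=-1.0000 Bond=31.2213
(1,1): Delta=-0.4711 Bond=19.0152
(2,0): Delta=-1.0000 Bond=41.2121
(2,1): Delta=-1.0000 Bond=41.2121
(2,2): Delta=-0.4472 Bond=23.8606
V0=1.2338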